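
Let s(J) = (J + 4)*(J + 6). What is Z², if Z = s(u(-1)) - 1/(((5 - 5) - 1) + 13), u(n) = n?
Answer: 32041/144 ≈ 222.51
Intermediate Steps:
s(J) = (4 + J)*(6 + J)
Z = 179/12 (Z = (24 + (-1)² + 10*(-1)) - 1/(((5 - 5) - 1) + 13) = (24 + 1 - 10) - 1/((0 - 1) + 13) = 15 - 1/(-1 + 13) = 15 - 1/12 = 179/12 ≈ 14.917)
Z² = (179/12)² = 32041/144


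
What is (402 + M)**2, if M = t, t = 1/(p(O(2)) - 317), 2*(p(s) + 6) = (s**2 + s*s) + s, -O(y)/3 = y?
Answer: 13590663241/84100 ≈ 1.6160e+5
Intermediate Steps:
O(y) = -3*y
p(s) = -6 + s**2 + s/2 (p(s) = -6 + ((s**2 + s*s) + s)/2 = -6 + ((s**2 + s**2) + s)/2 = -6 + (2*s**2 + s)/2 = -6 + (s + 2*s**2)/2 = -6 + (s**2 + s/2) = -6 + s**2 + s/2)
t = -1/290 (t = 1/((-6 + (-3*2)**2 + (-3*2)/2) - 317) = 1/((-6 + (-6)**2 + (1/2)*(-6)) - 317) = 1/((-6 + 36 - 3) - 317) = 1/(27 - 317) = 1/(-290) = -1/290 ≈ -0.0034483)
M = -1/290 ≈ -0.0034483
(402 + M)**2 = (402 - 1/290)**2 = (116579/290)**2 = 13590663241/84100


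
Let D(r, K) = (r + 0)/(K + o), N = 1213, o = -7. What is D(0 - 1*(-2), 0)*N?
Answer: -2426/7 ≈ -346.57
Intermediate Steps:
D(r, K) = r/(-7 + K) (D(r, K) = (r + 0)/(K - 7) = r/(-7 + K))
D(0 - 1*(-2), 0)*N = ((0 - 1*(-2))/(-7 + 0))*1213 = ((0 + 2)/(-7))*1213 = (2*(-⅐))*1213 = -2/7*1213 = -2426/7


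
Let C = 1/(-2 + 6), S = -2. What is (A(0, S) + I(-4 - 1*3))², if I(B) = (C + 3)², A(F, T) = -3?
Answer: 14641/256 ≈ 57.191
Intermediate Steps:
C = ¼ (C = 1/4 = ¼ ≈ 0.25000)
I(B) = 169/16 (I(B) = (¼ + 3)² = (13/4)² = 169/16)
(A(0, S) + I(-4 - 1*3))² = (-3 + 169/16)² = (121/16)² = 14641/256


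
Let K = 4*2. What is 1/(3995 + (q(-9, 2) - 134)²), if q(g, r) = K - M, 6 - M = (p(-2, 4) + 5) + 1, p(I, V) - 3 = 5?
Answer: 1/17919 ≈ 5.5807e-5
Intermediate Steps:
K = 8
p(I, V) = 8 (p(I, V) = 3 + 5 = 8)
M = -8 (M = 6 - ((8 + 5) + 1) = 6 - (13 + 1) = 6 - 1*14 = 6 - 14 = -8)
q(g, r) = 16 (q(g, r) = 8 - 1*(-8) = 8 + 8 = 16)
1/(3995 + (q(-9, 2) - 134)²) = 1/(3995 + (16 - 134)²) = 1/(3995 + (-118)²) = 1/(3995 + 13924) = 1/17919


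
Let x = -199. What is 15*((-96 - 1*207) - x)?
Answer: -1560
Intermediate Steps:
15*((-96 - 1*207) - x) = 15*((-96 - 1*207) - 1*(-199)) = 15*((-96 - 207) + 199) = 15*(-303 + 199) = 15*(-104) = -1560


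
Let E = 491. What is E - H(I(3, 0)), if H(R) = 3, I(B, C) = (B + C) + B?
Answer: 488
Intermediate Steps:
I(B, C) = C + 2*B
E - H(I(3, 0)) = 491 - 1*3 = 491 - 3 = 488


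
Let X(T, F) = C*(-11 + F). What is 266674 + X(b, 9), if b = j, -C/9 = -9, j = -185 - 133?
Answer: 266512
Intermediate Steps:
j = -318
C = 81 (C = -9*(-9) = 81)
b = -318
X(T, F) = -891 + 81*F (X(T, F) = 81*(-11 + F) = -891 + 81*F)
266674 + X(b, 9) = 266674 + (-891 + 81*9) = 266674 + (-891 + 729) = 266674 - 162 = 266512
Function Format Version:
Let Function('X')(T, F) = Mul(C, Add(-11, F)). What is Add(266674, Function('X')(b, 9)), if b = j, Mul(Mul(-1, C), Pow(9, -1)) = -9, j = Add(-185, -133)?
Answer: 266512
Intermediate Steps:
j = -318
C = 81 (C = Mul(-9, -9) = 81)
b = -318
Function('X')(T, F) = Add(-891, Mul(81, F)) (Function('X')(T, F) = Mul(81, Add(-11, F)) = Add(-891, Mul(81, F)))
Add(266674, Function('X')(b, 9)) = Add(266674, Add(-891, Mul(81, 9))) = Add(266674, Add(-891, 729)) = Add(266674, -162) = 266512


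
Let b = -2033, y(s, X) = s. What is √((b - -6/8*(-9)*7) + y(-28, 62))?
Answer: 3*I*√937/2 ≈ 45.916*I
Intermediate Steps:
√((b - -6/8*(-9)*7) + y(-28, 62)) = √((-2033 - -6/8*(-9)*7) - 28) = √((-2033 - -6*⅛*(-9)*7) - 28) = √((-2033 - (-¾*(-9))*7) - 28) = √((-2033 - 27*7/4) - 28) = √((-2033 - 1*189/4) - 28) = √((-2033 - 189/4) - 28) = √(-8321/4 - 28) = √(-8433/4) = 3*I*√937/2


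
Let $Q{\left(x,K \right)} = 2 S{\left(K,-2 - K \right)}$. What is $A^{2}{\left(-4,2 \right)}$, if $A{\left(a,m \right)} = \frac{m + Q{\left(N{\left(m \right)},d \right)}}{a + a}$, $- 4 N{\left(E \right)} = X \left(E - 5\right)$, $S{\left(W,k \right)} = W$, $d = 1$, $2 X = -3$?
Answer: $\frac{1}{4} \approx 0.25$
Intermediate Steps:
$X = - \frac{3}{2}$ ($X = \frac{1}{2} \left(-3\right) = - \frac{3}{2} \approx -1.5$)
$N{\left(E \right)} = - \frac{15}{8} + \frac{3 E}{8}$ ($N{\left(E \right)} = - \frac{\left(- \frac{3}{2}\right) \left(E - 5\right)}{4} = - \frac{\left(- \frac{3}{2}\right) \left(-5 + E\right)}{4} = - \frac{\frac{15}{2} - \frac{3 E}{2}}{4} = - \frac{15}{8} + \frac{3 E}{8}$)
$Q{\left(x,K \right)} = 2 K$
$A{\left(a,m \right)} = \frac{2 + m}{2 a}$ ($A{\left(a,m \right)} = \frac{m + 2 \cdot 1}{a + a} = \frac{m + 2}{2 a} = \left(2 + m\right) \frac{1}{2 a} = \frac{2 + m}{2 a}$)
$A^{2}{\left(-4,2 \right)} = \left(\frac{2 + 2}{2 \left(-4\right)}\right)^{2} = \left(\frac{1}{2} \left(- \frac{1}{4}\right) 4\right)^{2} = \left(- \frac{1}{2}\right)^{2} = \frac{1}{4}$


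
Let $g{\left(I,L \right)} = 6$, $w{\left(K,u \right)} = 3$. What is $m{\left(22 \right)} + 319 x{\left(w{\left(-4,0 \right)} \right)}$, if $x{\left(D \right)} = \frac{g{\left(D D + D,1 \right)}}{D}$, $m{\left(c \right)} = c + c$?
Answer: $682$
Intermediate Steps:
$m{\left(c \right)} = 2 c$
$x{\left(D \right)} = \frac{6}{D}$
$m{\left(22 \right)} + 319 x{\left(w{\left(-4,0 \right)} \right)} = 2 \cdot 22 + 319 \cdot \frac{6}{3} = 44 + 319 \cdot 6 \cdot \frac{1}{3} = 44 + 319 \cdot 2 = 44 + 638 = 682$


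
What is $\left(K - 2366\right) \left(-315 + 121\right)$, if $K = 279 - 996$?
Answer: $598102$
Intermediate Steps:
$K = -717$
$\left(K - 2366\right) \left(-315 + 121\right) = \left(-717 - 2366\right) \left(-315 + 121\right) = \left(-3083\right) \left(-194\right) = 598102$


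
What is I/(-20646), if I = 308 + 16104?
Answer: -8206/10323 ≈ -0.79492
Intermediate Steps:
I = 16412
I/(-20646) = 16412/(-20646) = 16412*(-1/20646) = -8206/10323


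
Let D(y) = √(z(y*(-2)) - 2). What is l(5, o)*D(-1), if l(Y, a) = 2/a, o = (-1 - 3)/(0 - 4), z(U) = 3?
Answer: 2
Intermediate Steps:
o = 1 (o = -4/(-4) = -4*(-¼) = 1)
D(y) = 1 (D(y) = √(3 - 2) = √1 = 1)
l(5, o)*D(-1) = (2/1)*1 = (2*1)*1 = 2*1 = 2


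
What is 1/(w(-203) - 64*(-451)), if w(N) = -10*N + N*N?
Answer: 1/72103 ≈ 1.3869e-5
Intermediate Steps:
w(N) = N² - 10*N (w(N) = -10*N + N² = N² - 10*N)
1/(w(-203) - 64*(-451)) = 1/(-203*(-10 - 203) - 64*(-451)) = 1/(-203*(-213) + 28864) = 1/(43239 + 28864) = 1/72103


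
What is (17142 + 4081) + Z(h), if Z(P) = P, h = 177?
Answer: 21400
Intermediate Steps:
(17142 + 4081) + Z(h) = (17142 + 4081) + 177 = 21223 + 177 = 21400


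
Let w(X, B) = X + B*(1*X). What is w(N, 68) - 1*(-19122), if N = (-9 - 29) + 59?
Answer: 20571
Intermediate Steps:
N = 21 (N = -38 + 59 = 21)
w(X, B) = X + B*X
w(N, 68) - 1*(-19122) = 21*(1 + 68) - 1*(-19122) = 21*69 + 19122 = 1449 + 19122 = 20571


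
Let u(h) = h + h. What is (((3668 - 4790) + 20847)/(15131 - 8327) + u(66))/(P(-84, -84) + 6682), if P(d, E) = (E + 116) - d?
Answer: 305951/15417864 ≈ 0.019844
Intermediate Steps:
P(d, E) = 116 + E - d (P(d, E) = (116 + E) - d = 116 + E - d)
u(h) = 2*h
(((3668 - 4790) + 20847)/(15131 - 8327) + u(66))/(P(-84, -84) + 6682) = (((3668 - 4790) + 20847)/(15131 - 8327) + 2*66)/((116 - 84 - 1*(-84)) + 6682) = ((-1122 + 20847)/6804 + 132)/((116 - 84 + 84) + 6682) = (19725*(1/6804) + 132)/(116 + 6682) = (6575/2268 + 132)/6798 = (305951/2268)*(1/6798) = 305951/15417864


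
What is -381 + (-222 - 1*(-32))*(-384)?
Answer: 72579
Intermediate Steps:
-381 + (-222 - 1*(-32))*(-384) = -381 + (-222 + 32)*(-384) = -381 - 190*(-384) = -381 + 72960 = 72579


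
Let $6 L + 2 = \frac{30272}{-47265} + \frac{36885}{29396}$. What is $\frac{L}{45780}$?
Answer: $- \frac{1925310067}{381640924879200} \approx -5.0448 \cdot 10^{-6}$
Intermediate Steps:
$L = - \frac{1925310067}{8336411640}$ ($L = - \frac{1}{3} + \frac{\frac{30272}{-47265} + \frac{36885}{29396}}{6} = - \frac{1}{3} + \frac{30272 \left(- \frac{1}{47265}\right) + 36885 \cdot \frac{1}{29396}}{6} = - \frac{1}{3} + \frac{- \frac{30272}{47265} + \frac{36885}{29396}}{6} = - \frac{1}{3} + \frac{1}{6} \cdot \frac{853493813}{1389401940} = - \frac{1}{3} + \frac{853493813}{8336411640} = - \frac{1925310067}{8336411640} \approx -0.23095$)
$\frac{L}{45780} = - \frac{1925310067}{8336411640 \cdot 45780} = \left(- \frac{1925310067}{8336411640}\right) \frac{1}{45780} = - \frac{1925310067}{381640924879200}$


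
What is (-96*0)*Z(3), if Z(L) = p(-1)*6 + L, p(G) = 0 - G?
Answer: 0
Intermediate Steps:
p(G) = -G
Z(L) = 6 + L (Z(L) = -1*(-1)*6 + L = 1*6 + L = 6 + L)
(-96*0)*Z(3) = (-96*0)*(6 + 3) = 0*9 = 0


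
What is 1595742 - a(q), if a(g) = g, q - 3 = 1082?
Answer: 1594657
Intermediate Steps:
q = 1085 (q = 3 + 1082 = 1085)
1595742 - a(q) = 1595742 - 1*1085 = 1595742 - 1085 = 1594657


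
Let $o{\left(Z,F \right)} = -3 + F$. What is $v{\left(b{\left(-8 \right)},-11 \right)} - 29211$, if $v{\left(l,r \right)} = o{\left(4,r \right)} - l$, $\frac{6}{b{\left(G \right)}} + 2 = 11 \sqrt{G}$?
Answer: $- \frac{2367224}{81} + \frac{11 i \sqrt{2}}{81} \approx -29225.0 + 0.19205 i$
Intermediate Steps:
$b{\left(G \right)} = \frac{6}{-2 + 11 \sqrt{G}}$
$v{\left(l,r \right)} = -3 + r - l$ ($v{\left(l,r \right)} = \left(-3 + r\right) - l = -3 + r - l$)
$v{\left(b{\left(-8 \right)},-11 \right)} - 29211 = \left(-3 - 11 - \frac{6}{-2 + 11 \sqrt{-8}}\right) - 29211 = \left(-3 - 11 - \frac{6}{-2 + 11 \cdot 2 i \sqrt{2}}\right) - 29211 = \left(-3 - 11 - \frac{6}{-2 + 22 i \sqrt{2}}\right) - 29211 = \left(-14 - \frac{6}{-2 + 22 i \sqrt{2}}\right) - 29211 = -29225 - \frac{6}{-2 + 22 i \sqrt{2}}$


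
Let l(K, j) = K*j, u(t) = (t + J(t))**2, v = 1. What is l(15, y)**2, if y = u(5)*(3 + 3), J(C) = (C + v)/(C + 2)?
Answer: 22888664100/2401 ≈ 9.5330e+6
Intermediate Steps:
J(C) = (1 + C)/(2 + C) (J(C) = (C + 1)/(C + 2) = (1 + C)/(2 + C))
u(t) = (t + (1 + t)/(2 + t))**2
y = 10086/49 (y = ((1 + 5 + 5*(2 + 5))**2/(2 + 5)**2)*(3 + 3) = ((1 + 5 + 5*7)**2/7**2)*6 = ((1 + 5 + 35)**2/49)*6 = ((1/49)*41**2)*6 = ((1/49)*1681)*6 = (1681/49)*6 = 10086/49 ≈ 205.84)
l(15, y)**2 = (15*(10086/49))**2 = (151290/49)**2 = 22888664100/2401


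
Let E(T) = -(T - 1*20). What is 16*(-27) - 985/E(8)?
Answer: -6169/12 ≈ -514.08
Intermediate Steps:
E(T) = 20 - T (E(T) = -(T - 20) = -(-20 + T) = 20 - T)
16*(-27) - 985/E(8) = 16*(-27) - 985/(20 - 1*8) = -432 - 985/(20 - 8) = -432 - 985/12 = -6169/12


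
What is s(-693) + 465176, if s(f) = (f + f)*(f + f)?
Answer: 2386172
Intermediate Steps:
s(f) = 4*f² (s(f) = (2*f)*(2*f) = 4*f²)
s(-693) + 465176 = 4*(-693)² + 465176 = 4*480249 + 465176 = 1920996 + 465176 = 2386172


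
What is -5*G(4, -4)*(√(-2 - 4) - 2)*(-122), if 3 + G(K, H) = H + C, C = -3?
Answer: 12200 - 6100*I*√6 ≈ 12200.0 - 14942.0*I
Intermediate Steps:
G(K, H) = -6 + H (G(K, H) = -3 + (H - 3) = -3 + (-3 + H) = -6 + H)
-5*G(4, -4)*(√(-2 - 4) - 2)*(-122) = -5*(-6 - 4)*(√(-2 - 4) - 2)*(-122) = -5*(-10*(√(-6) - 2))*(-122) = -5*(-10*(I*√6 - 2))*(-122) = -5*(-10*(-2 + I*√6))*(-122) = -5*(20 - 10*I*√6)*(-122) = -5*(-2440 + 1220*I*√6) = 12200 - 6100*I*√6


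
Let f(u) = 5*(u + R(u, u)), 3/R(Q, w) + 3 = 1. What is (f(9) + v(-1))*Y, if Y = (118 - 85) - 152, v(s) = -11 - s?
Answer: -6545/2 ≈ -3272.5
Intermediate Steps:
R(Q, w) = -3/2 (R(Q, w) = 3/(-3 + 1) = 3/(-2) = 3*(-½) = -3/2)
f(u) = -15/2 + 5*u (f(u) = 5*(u - 3/2) = 5*(-3/2 + u) = -15/2 + 5*u)
Y = -119 (Y = 33 - 152 = -119)
(f(9) + v(-1))*Y = ((-15/2 + 5*9) + (-11 - 1*(-1)))*(-119) = ((-15/2 + 45) + (-11 + 1))*(-119) = (75/2 - 10)*(-119) = (55/2)*(-119) = -6545/2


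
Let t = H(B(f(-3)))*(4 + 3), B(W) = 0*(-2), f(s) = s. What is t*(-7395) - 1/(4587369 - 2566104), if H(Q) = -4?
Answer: 418523130899/2021265 ≈ 2.0706e+5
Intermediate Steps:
B(W) = 0
t = -28 (t = -4*(4 + 3) = -4*7 = -28)
t*(-7395) - 1/(4587369 - 2566104) = -28*(-7395) - 1/(4587369 - 2566104) = 207060 - 1/2021265 = 418523130899/2021265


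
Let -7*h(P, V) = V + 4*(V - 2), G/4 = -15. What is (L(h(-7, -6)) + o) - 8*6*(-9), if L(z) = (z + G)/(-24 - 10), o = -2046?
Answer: -191875/119 ≈ -1612.4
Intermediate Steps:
G = -60 (G = 4*(-15) = -60)
h(P, V) = 8/7 - 5*V/7 (h(P, V) = -(V + 4*(V - 2))/7 = -(V + 4*(-2 + V))/7 = -(V + (-8 + 4*V))/7 = -(-8 + 5*V)/7 = 8/7 - 5*V/7)
L(z) = 30/17 - z/34 (L(z) = (z - 60)/(-24 - 10) = (-60 + z)/(-34) = (-60 + z)*(-1/34) = 30/17 - z/34)
(L(h(-7, -6)) + o) - 8*6*(-9) = ((30/17 - (8/7 - 5/7*(-6))/34) - 2046) - 8*6*(-9) = ((30/17 - (8/7 + 30/7)/34) - 2046) - 48*(-9) = ((30/17 - 1/34*38/7) - 2046) + 432 = ((30/17 - 19/119) - 2046) + 432 = (191/119 - 2046) + 432 = -243283/119 + 432 = -191875/119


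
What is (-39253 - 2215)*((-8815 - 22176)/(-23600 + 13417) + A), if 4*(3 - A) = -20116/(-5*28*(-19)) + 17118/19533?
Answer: -118533862890351/370508455 ≈ -3.1992e+5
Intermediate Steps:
A = 80907109/17319260 (A = 3 - (-20116/(-5*28*(-19)) + 17118/19533)/4 = 3 - (-20116/((-140*(-19))) + 17118*(1/19533))/4 = 3 - (-20116/2660 + 5706/6511)/4 = 3 - (-20116*1/2660 + 5706/6511)/4 = 3 - (-5029/665 + 5706/6511)/4 = 3 - ¼*(-28949329/4329815) = 3 + 28949329/17319260 = 80907109/17319260 ≈ 4.6715)
(-39253 - 2215)*((-8815 - 22176)/(-23600 + 13417) + A) = (-39253 - 2215)*((-8815 - 22176)/(-23600 + 13417) + 80907109/17319260) = -41468*(-30991/(-10183) + 80907109/17319260) = -41468*(-30991*(-1/10183) + 80907109/17319260) = -41468*(1823/599 + 80907109/17319260) = -41468*80036369271/10374236740 = -118533862890351/370508455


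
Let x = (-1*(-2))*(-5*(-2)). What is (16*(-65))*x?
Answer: -20800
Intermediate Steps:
x = 20 (x = 2*10 = 20)
(16*(-65))*x = (16*(-65))*20 = -1040*20 = -20800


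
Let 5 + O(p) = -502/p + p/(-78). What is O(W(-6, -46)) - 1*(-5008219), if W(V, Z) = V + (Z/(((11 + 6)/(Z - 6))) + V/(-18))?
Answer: 137207315460479/27396486 ≈ 5.0082e+6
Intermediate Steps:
W(V, Z) = 17*V/18 + Z*(-6/17 + Z/17) (W(V, Z) = V + (Z/((17/(-6 + Z))) + V*(-1/18)) = V + (Z*(-6/17 + Z/17) - V/18) = V + (-V/18 + Z*(-6/17 + Z/17)) = 17*V/18 + Z*(-6/17 + Z/17))
O(p) = -5 - 502/p - p/78 (O(p) = -5 + (-502/p + p/(-78)) = -5 + (-502/p + p*(-1/78)) = -5 + (-502/p - p/78) = -5 - 502/p - p/78)
O(W(-6, -46)) - 1*(-5008219) = (-5 - 502/(-6/17*(-46) + (1/17)*(-46)² + (17/18)*(-6)) - (-6/17*(-46) + (1/17)*(-46)² + (17/18)*(-6))/78) - 1*(-5008219) = (-5 - 502/(276/17 + (1/17)*2116 - 17/3) - (276/17 + (1/17)*2116 - 17/3)/78) + 5008219 = (-5 - 502/(276/17 + 2116/17 - 17/3) - (276/17 + 2116/17 - 17/3)/78) + 5008219 = (-5 - 502/6887/51 - 1/78*6887/51) + 5008219 = (-5 - 502*51/6887 - 6887/3978) + 5008219 = (-5 - 25602/6887 - 6887/3978) + 5008219 = -286257955/27396486 + 5008219 = 137207315460479/27396486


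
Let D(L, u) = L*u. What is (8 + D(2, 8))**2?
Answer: 576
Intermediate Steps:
(8 + D(2, 8))**2 = (8 + 2*8)**2 = (8 + 16)**2 = 24**2 = 576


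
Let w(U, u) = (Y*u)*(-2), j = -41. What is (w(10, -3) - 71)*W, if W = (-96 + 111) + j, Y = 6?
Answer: 910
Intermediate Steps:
w(U, u) = -12*u (w(U, u) = (6*u)*(-2) = -12*u)
W = -26 (W = (-96 + 111) - 41 = 15 - 41 = -26)
(w(10, -3) - 71)*W = (-12*(-3) - 71)*(-26) = (36 - 71)*(-26) = -35*(-26) = 910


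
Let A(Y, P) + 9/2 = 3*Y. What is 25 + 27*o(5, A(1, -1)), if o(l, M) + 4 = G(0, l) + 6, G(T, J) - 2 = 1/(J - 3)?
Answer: 293/2 ≈ 146.50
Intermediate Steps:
G(T, J) = 2 + 1/(-3 + J) (G(T, J) = 2 + 1/(J - 3) = 2 + 1/(-3 + J))
A(Y, P) = -9/2 + 3*Y
o(l, M) = 2 + (-5 + 2*l)/(-3 + l) (o(l, M) = -4 + ((-5 + 2*l)/(-3 + l) + 6) = -4 + (6 + (-5 + 2*l)/(-3 + l)) = 2 + (-5 + 2*l)/(-3 + l))
25 + 27*o(5, A(1, -1)) = 25 + 27*((-11 + 4*5)/(-3 + 5)) = 25 + 27*((-11 + 20)/2) = 25 + 27*((1/2)*9) = 25 + 27*(9/2) = 25 + 243/2 = 293/2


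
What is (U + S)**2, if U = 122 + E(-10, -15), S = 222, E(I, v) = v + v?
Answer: 98596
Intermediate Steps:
E(I, v) = 2*v
U = 92 (U = 122 + 2*(-15) = 122 - 30 = 92)
(U + S)**2 = (92 + 222)**2 = 314**2 = 98596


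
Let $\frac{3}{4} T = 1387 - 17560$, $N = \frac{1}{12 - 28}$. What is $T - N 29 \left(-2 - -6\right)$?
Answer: $- \frac{86227}{4} \approx -21557.0$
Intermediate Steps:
$N = - \frac{1}{16}$ ($N = \frac{1}{-16} = - \frac{1}{16} \approx -0.0625$)
$T = -21564$ ($T = \frac{4 \left(1387 - 17560\right)}{3} = \frac{4}{3} \left(-16173\right) = -21564$)
$T - N 29 \left(-2 - -6\right) = -21564 - \left(- \frac{1}{16}\right) 29 \left(-2 - -6\right) = -21564 - - \frac{29 \left(-2 + 6\right)}{16} = -21564 - \left(- \frac{29}{16}\right) 4 = -21564 - - \frac{29}{4} = -21564 + \frac{29}{4} = - \frac{86227}{4}$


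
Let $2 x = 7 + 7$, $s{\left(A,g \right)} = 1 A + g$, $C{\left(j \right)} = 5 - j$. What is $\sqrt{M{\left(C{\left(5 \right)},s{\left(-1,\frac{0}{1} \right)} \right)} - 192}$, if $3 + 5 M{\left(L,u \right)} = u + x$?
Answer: $\frac{i \sqrt{4785}}{5} \approx 13.835 i$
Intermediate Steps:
$s{\left(A,g \right)} = A + g$
$x = 7$ ($x = \frac{7 + 7}{2} = \frac{1}{2} \cdot 14 = 7$)
$M{\left(L,u \right)} = \frac{4}{5} + \frac{u}{5}$ ($M{\left(L,u \right)} = - \frac{3}{5} + \frac{u + 7}{5} = - \frac{3}{5} + \frac{7 + u}{5} = - \frac{3}{5} + \left(\frac{7}{5} + \frac{u}{5}\right) = \frac{4}{5} + \frac{u}{5}$)
$\sqrt{M{\left(C{\left(5 \right)},s{\left(-1,\frac{0}{1} \right)} \right)} - 192} = \sqrt{\left(\frac{4}{5} + \frac{-1 + \frac{0}{1}}{5}\right) - 192} = \sqrt{\left(\frac{4}{5} + \frac{-1 + 0 \cdot 1}{5}\right) - 192} = \sqrt{\left(\frac{4}{5} + \frac{-1 + 0}{5}\right) - 192} = \sqrt{\left(\frac{4}{5} + \frac{1}{5} \left(-1\right)\right) - 192} = \sqrt{\left(\frac{4}{5} - \frac{1}{5}\right) - 192} = \sqrt{\frac{3}{5} - 192} = \sqrt{- \frac{957}{5}} = \frac{i \sqrt{4785}}{5}$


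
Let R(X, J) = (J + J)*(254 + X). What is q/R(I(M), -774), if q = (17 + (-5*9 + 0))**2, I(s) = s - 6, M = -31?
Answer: -28/11997 ≈ -0.0023339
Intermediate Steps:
I(s) = -6 + s
q = 784 (q = (17 + (-45 + 0))**2 = (17 - 45)**2 = (-28)**2 = 784)
R(X, J) = 2*J*(254 + X) (R(X, J) = (2*J)*(254 + X) = 2*J*(254 + X))
q/R(I(M), -774) = 784/((2*(-774)*(254 + (-6 - 31)))) = 784/((2*(-774)*(254 - 37))) = 784/((2*(-774)*217)) = 784/(-335916) = 784*(-1/335916) = -28/11997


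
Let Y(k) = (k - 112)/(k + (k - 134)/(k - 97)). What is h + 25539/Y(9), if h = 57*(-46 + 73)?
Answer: -9469767/9064 ≈ -1044.8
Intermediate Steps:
h = 1539 (h = 57*27 = 1539)
Y(k) = (-112 + k)/(k + (-134 + k)/(-97 + k))
h + 25539/Y(9) = 1539 + 25539/(((-10864 - 1*9² + 209*9)/(134 - 1*9² + 96*9))) = 1539 + 25539/(((-10864 - 1*81 + 1881)/(134 - 1*81 + 864))) = 1539 + 25539/(((-10864 - 81 + 1881)/(134 - 81 + 864))) = 1539 + 25539/((-9064/917)) = 1539 + 25539/(((1/917)*(-9064))) = 1539 + 25539/(-9064/917) = 1539 + 25539*(-917/9064) = 1539 - 23419263/9064 = -9469767/9064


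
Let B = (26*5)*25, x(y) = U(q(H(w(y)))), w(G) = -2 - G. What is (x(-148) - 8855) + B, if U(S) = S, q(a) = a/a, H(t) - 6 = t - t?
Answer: -5604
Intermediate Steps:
H(t) = 6 (H(t) = 6 + (t - t) = 6 + 0 = 6)
q(a) = 1
x(y) = 1
B = 3250 (B = 130*25 = 3250)
(x(-148) - 8855) + B = (1 - 8855) + 3250 = -8854 + 3250 = -5604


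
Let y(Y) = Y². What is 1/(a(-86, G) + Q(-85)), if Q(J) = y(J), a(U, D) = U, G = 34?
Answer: 1/7139 ≈ 0.00014008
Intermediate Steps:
Q(J) = J²
1/(a(-86, G) + Q(-85)) = 1/(-86 + (-85)²) = 1/(-86 + 7225) = 1/7139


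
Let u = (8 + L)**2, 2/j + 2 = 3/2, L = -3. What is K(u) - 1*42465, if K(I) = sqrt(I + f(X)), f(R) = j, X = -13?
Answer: -42465 + sqrt(21) ≈ -42460.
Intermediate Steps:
j = -4 (j = 2/(-2 + 3/2) = 2/(-1/2) = 2*(-2) = -4)
f(R) = -4
u = 25 (u = (8 - 3)**2 = 5**2 = 25)
K(I) = sqrt(-4 + I) (K(I) = sqrt(I - 4) = sqrt(-4 + I))
K(u) - 1*42465 = sqrt(-4 + 25) - 1*42465 = sqrt(21) - 42465 = -42465 + sqrt(21)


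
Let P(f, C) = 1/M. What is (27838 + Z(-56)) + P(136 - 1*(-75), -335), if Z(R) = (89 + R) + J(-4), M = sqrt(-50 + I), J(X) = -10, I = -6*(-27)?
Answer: 27861 + sqrt(7)/28 ≈ 27861.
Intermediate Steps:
I = 162
M = 4*sqrt(7) (M = sqrt(-50 + 162) = sqrt(112) = 4*sqrt(7) ≈ 10.583)
Z(R) = 79 + R (Z(R) = (89 + R) - 10 = 79 + R)
P(f, C) = sqrt(7)/28 (P(f, C) = 1/(4*sqrt(7)) = sqrt(7)/28)
(27838 + Z(-56)) + P(136 - 1*(-75), -335) = (27838 + (79 - 56)) + sqrt(7)/28 = (27838 + 23) + sqrt(7)/28 = 27861 + sqrt(7)/28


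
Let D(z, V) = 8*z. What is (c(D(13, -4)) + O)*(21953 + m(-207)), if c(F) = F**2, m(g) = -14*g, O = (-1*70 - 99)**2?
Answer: 978557827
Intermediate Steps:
O = 28561 (O = (-70 - 99)**2 = (-169)**2 = 28561)
(c(D(13, -4)) + O)*(21953 + m(-207)) = ((8*13)**2 + 28561)*(21953 - 14*(-207)) = (104**2 + 28561)*(21953 + 2898) = (10816 + 28561)*24851 = 39377*24851 = 978557827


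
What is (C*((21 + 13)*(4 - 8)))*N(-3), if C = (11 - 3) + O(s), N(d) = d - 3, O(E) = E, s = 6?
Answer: 11424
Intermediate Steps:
N(d) = -3 + d
C = 14 (C = (11 - 3) + 6 = 8 + 6 = 14)
(C*((21 + 13)*(4 - 8)))*N(-3) = (14*((21 + 13)*(4 - 8)))*(-3 - 3) = (14*(34*(-4)))*(-6) = (14*(-136))*(-6) = -1904*(-6) = 11424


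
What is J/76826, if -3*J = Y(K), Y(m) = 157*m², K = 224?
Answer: -3938816/115239 ≈ -34.180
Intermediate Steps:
J = -7877632/3 (J = -157*224²/3 = -157*50176/3 = -⅓*7877632 = -7877632/3 ≈ -2.6259e+6)
J/76826 = -7877632/3/76826 = -7877632/3*1/76826 = -3938816/115239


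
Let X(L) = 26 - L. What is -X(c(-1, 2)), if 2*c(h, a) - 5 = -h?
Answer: -23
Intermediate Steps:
c(h, a) = 5/2 - h/2 (c(h, a) = 5/2 + (-h)/2 = 5/2 - h/2)
-X(c(-1, 2)) = -(26 - (5/2 - 1/2*(-1))) = -(26 - (5/2 + 1/2)) = -(26 - 1*3) = -(26 - 3) = -1*23 = -23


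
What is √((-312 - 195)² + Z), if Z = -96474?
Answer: 5*√6423 ≈ 400.72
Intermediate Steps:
√((-312 - 195)² + Z) = √((-312 - 195)² - 96474) = √((-507)² - 96474) = √(257049 - 96474) = √160575 = 5*√6423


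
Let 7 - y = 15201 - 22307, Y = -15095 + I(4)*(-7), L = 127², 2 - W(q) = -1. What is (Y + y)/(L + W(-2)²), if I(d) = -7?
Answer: -7933/16138 ≈ -0.49157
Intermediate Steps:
W(q) = 3 (W(q) = 2 - 1*(-1) = 2 + 1 = 3)
L = 16129
Y = -15046 (Y = -15095 - 7*(-7) = -15095 + 49 = -15046)
y = 7113 (y = 7 - (15201 - 22307) = 7 - 1*(-7106) = 7 + 7106 = 7113)
(Y + y)/(L + W(-2)²) = (-15046 + 7113)/(16129 + 3²) = -7933/(16129 + 9) = -7933/16138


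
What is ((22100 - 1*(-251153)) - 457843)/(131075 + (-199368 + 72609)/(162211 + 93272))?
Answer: -7859934495/5581217911 ≈ -1.4083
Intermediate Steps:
((22100 - 1*(-251153)) - 457843)/(131075 + (-199368 + 72609)/(162211 + 93272)) = ((22100 + 251153) - 457843)/(131075 - 126759/255483) = (273253 - 457843)/(131075 - 126759*1/255483) = -184590/(131075 - 42253/85161) = -184590/11162435822/85161 = -184590*85161/11162435822 = -7859934495/5581217911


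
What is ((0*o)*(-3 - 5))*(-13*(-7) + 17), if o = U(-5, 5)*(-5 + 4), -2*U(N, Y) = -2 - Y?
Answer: 0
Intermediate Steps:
U(N, Y) = 1 + Y/2 (U(N, Y) = -(-2 - Y)/2 = 1 + Y/2)
o = -7/2 (o = (1 + (1/2)*5)*(-5 + 4) = (1 + 5/2)*(-1) = (7/2)*(-1) = -7/2 ≈ -3.5000)
((0*o)*(-3 - 5))*(-13*(-7) + 17) = ((0*(-7/2))*(-3 - 5))*(-13*(-7) + 17) = (0*(-8))*(91 + 17) = 0*108 = 0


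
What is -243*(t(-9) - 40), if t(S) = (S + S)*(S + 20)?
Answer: 57834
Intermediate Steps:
t(S) = 2*S*(20 + S) (t(S) = (2*S)*(20 + S) = 2*S*(20 + S))
-243*(t(-9) - 40) = -243*(2*(-9)*(20 - 9) - 40) = -243*(2*(-9)*11 - 40) = -243*(-198 - 40) = -243*(-238) = 57834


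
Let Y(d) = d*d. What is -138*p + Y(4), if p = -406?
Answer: 56044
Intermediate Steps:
Y(d) = d²
-138*p + Y(4) = -138*(-406) + 4² = 56028 + 16 = 56044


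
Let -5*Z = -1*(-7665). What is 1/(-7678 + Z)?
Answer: -1/9211 ≈ -0.00010857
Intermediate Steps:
Z = -1533 (Z = -(-1)*(-7665)/5 = -⅕*7665 = -1533)
1/(-7678 + Z) = 1/(-7678 - 1533) = 1/(-9211) = -1/9211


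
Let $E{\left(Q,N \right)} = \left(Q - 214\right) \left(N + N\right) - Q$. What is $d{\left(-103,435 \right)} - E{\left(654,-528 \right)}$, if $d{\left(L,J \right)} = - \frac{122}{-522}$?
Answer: $\frac{121441795}{261} \approx 4.6529 \cdot 10^{5}$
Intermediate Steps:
$d{\left(L,J \right)} = \frac{61}{261}$ ($d{\left(L,J \right)} = \left(-122\right) \left(- \frac{1}{522}\right) = \frac{61}{261}$)
$E{\left(Q,N \right)} = - Q + 2 N \left(-214 + Q\right)$ ($E{\left(Q,N \right)} = \left(-214 + Q\right) 2 N - Q = 2 N \left(-214 + Q\right) - Q = - Q + 2 N \left(-214 + Q\right)$)
$d{\left(-103,435 \right)} - E{\left(654,-528 \right)} = \frac{61}{261} - \left(\left(-1\right) 654 - -225984 + 2 \left(-528\right) 654\right) = \frac{61}{261} - \left(-654 + 225984 - 690624\right) = \frac{61}{261} - -465294 = \frac{61}{261} + 465294 = \frac{121441795}{261}$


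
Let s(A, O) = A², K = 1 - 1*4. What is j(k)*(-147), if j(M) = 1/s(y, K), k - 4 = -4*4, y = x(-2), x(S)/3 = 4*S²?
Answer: -49/768 ≈ -0.063802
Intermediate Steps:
x(S) = 12*S² (x(S) = 3*(4*S²) = 12*S²)
y = 48 (y = 12*(-2)² = 12*4 = 48)
k = -12 (k = 4 - 4*4 = 4 - 16 = -12)
K = -3 (K = 1 - 4 = -3)
j(M) = 1/2304 (j(M) = 1/(48²) = 1/2304)
j(k)*(-147) = (1/2304)*(-147) = -49/768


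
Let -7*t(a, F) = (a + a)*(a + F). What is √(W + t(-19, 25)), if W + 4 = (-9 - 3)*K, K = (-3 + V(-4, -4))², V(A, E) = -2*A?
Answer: 10*I*√133/7 ≈ 16.475*I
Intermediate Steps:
t(a, F) = -2*a*(F + a)/7 (t(a, F) = -(a + a)*(a + F)/7 = -2*a*(F + a)/7)
K = 25 (K = (-3 - 2*(-4))² = (-3 + 8)² = 5² = 25)
W = -304 (W = -4 + (-9 - 3)*25 = -4 - 12*25 = -4 - 300 = -304)
√(W + t(-19, 25)) = √(-304 - 2/7*(-19)*(25 - 19)) = √(-304 - 2/7*(-19)*6) = √(-304 + 228/7) = √(-1900/7) = 10*I*√133/7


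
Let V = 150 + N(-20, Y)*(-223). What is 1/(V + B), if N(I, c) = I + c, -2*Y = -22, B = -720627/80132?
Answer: 80132/172124097 ≈ 0.00046555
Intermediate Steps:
B = -720627/80132 (B = -720627*1/80132 = -720627/80132 ≈ -8.9930)
Y = 11 (Y = -1/2*(-22) = 11)
V = 2157 (V = 150 + (-20 + 11)*(-223) = 150 - 9*(-223) = 150 + 2007 = 2157)
1/(V + B) = 1/(2157 - 720627/80132) = 1/(172124097/80132) = 80132/172124097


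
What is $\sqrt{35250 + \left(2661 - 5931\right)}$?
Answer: $2 \sqrt{7995} \approx 178.83$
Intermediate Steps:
$\sqrt{35250 + \left(2661 - 5931\right)} = \sqrt{35250 - 3270} = \sqrt{31980} = 2 \sqrt{7995}$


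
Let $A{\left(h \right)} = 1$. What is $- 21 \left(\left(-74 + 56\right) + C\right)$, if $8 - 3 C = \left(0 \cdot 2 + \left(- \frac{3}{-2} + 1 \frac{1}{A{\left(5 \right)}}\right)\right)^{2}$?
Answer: $\frac{1463}{4} \approx 365.75$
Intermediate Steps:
$C = \frac{7}{12}$ ($C = \frac{8}{3} - \frac{\left(0 \cdot 2 + \left(- \frac{3}{-2} + 1 \cdot 1^{-1}\right)\right)^{2}}{3} = \frac{8}{3} - \frac{\left(0 + \left(\left(-3\right) \left(- \frac{1}{2}\right) + 1 \cdot 1\right)\right)^{2}}{3} = \frac{8}{3} - \frac{\left(0 + \left(\frac{3}{2} + 1\right)\right)^{2}}{3} = \frac{8}{3} - \frac{\left(0 + \frac{5}{2}\right)^{2}}{3} = \frac{8}{3} - \frac{\left(\frac{5}{2}\right)^{2}}{3} = \frac{8}{3} - \frac{25}{12} = \frac{7}{12} \approx 0.58333$)
$- 21 \left(\left(-74 + 56\right) + C\right) = - 21 \left(\left(-74 + 56\right) + \frac{7}{12}\right) = - 21 \left(-18 + \frac{7}{12}\right) = \left(-21\right) \left(- \frac{209}{12}\right) = \frac{1463}{4}$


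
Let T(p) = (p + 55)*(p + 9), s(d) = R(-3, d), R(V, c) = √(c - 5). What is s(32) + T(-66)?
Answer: 627 + 3*√3 ≈ 632.20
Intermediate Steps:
R(V, c) = √(-5 + c)
s(d) = √(-5 + d)
T(p) = (9 + p)*(55 + p) (T(p) = (55 + p)*(9 + p) = (9 + p)*(55 + p))
s(32) + T(-66) = √(-5 + 32) + (495 + (-66)² + 64*(-66)) = √27 + (495 + 4356 - 4224) = 3*√3 + 627 = 627 + 3*√3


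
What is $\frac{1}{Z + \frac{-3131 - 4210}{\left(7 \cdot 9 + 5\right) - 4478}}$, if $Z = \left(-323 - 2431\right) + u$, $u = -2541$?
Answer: $- \frac{1470}{7781203} \approx -0.00018892$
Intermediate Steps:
$Z = -5295$ ($Z = \left(-323 - 2431\right) - 2541 = -2754 - 2541 = -5295$)
$\frac{1}{Z + \frac{-3131 - 4210}{\left(7 \cdot 9 + 5\right) - 4478}} = \frac{1}{-5295 + \frac{-3131 - 4210}{\left(7 \cdot 9 + 5\right) - 4478}} = \frac{1}{-5295 - \frac{7341}{\left(63 + 5\right) - 4478}} = \frac{1}{-5295 - \frac{7341}{68 - 4478}} = \frac{1}{-5295 - \frac{7341}{-4410}} = \frac{1}{-5295 - - \frac{2447}{1470}} = \frac{1}{-5295 + \frac{2447}{1470}} = \frac{1}{- \frac{7781203}{1470}} = - \frac{1470}{7781203}$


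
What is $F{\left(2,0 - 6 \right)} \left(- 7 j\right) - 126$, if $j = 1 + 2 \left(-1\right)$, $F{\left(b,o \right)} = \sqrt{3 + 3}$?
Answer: $-126 + 7 \sqrt{6} \approx -108.85$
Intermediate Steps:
$F{\left(b,o \right)} = \sqrt{6}$
$j = -1$ ($j = 1 - 2 = -1$)
$F{\left(2,0 - 6 \right)} \left(- 7 j\right) - 126 = \sqrt{6} \left(\left(-7\right) \left(-1\right)\right) - 126 = \sqrt{6} \cdot 7 - 126 = 7 \sqrt{6} - 126 = -126 + 7 \sqrt{6}$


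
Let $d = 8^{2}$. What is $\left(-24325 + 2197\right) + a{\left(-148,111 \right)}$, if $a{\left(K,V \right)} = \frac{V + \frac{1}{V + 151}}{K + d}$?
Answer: $- \frac{487022107}{22008} \approx -22129.0$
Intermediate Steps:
$d = 64$
$a{\left(K,V \right)} = \frac{V + \frac{1}{151 + V}}{64 + K}$ ($a{\left(K,V \right)} = \frac{V + \frac{1}{V + 151}}{K + 64} = \frac{V + \frac{1}{151 + V}}{64 + K}$)
$\left(-24325 + 2197\right) + a{\left(-148,111 \right)} = \left(-24325 + 2197\right) + \frac{1 + 111^{2} + 151 \cdot 111}{9664 + 64 \cdot 111 + 151 \left(-148\right) - 16428} = -22128 + \frac{1 + 12321 + 16761}{9664 + 7104 - 22348 - 16428} = -22128 + \frac{1}{-22008} \cdot 29083 = -22128 - \frac{29083}{22008} = - \frac{487022107}{22008}$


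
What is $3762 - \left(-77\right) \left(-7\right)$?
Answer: $3223$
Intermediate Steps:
$3762 - \left(-77\right) \left(-7\right) = 3762 - 539 = 3223$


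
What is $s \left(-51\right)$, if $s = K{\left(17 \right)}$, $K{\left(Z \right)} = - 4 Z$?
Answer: $3468$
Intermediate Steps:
$s = -68$ ($s = \left(-4\right) 17 = -68$)
$s \left(-51\right) = \left(-68\right) \left(-51\right) = 3468$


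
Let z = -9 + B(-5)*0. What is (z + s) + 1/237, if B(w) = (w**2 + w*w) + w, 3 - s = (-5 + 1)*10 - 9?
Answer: 10192/237 ≈ 43.004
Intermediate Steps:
s = 52 (s = 3 - ((-5 + 1)*10 - 9) = 3 - (-4*10 - 9) = 3 - (-40 - 9) = 3 - 1*(-49) = 3 + 49 = 52)
B(w) = w + 2*w**2 (B(w) = (w**2 + w**2) + w = 2*w**2 + w = w + 2*w**2)
z = -9 (z = -9 - 5*(1 + 2*(-5))*0 = -9 - 5*(1 - 10)*0 = -9 - 5*(-9)*0 = -9 + 45*0 = -9 + 0 = -9)
(z + s) + 1/237 = (-9 + 52) + 1/237 = 43 + 1/237 = 10192/237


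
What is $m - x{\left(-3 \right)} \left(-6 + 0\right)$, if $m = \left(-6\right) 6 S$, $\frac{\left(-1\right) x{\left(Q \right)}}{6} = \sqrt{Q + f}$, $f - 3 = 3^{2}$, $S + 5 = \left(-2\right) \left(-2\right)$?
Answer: $-72$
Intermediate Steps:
$S = -1$ ($S = -5 - -4 = -5 + 4 = -1$)
$f = 12$ ($f = 3 + 3^{2} = 3 + 9 = 12$)
$x{\left(Q \right)} = - 6 \sqrt{12 + Q}$ ($x{\left(Q \right)} = - 6 \sqrt{Q + 12} = - 6 \sqrt{12 + Q}$)
$m = 36$ ($m = \left(-6\right) 6 \left(-1\right) = \left(-36\right) \left(-1\right) = 36$)
$m - x{\left(-3 \right)} \left(-6 + 0\right) = 36 - - 6 \sqrt{12 - 3} \left(-6 + 0\right) = 36 - - 6 \sqrt{9} \left(-6\right) = 36 - \left(-6\right) 3 \left(-6\right) = 36 - \left(-18\right) \left(-6\right) = 36 - 108 = -72$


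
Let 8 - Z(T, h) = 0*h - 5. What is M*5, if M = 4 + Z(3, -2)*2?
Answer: 150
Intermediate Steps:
Z(T, h) = 13 (Z(T, h) = 8 - (0*h - 5) = 8 - (0 - 5) = 8 - 1*(-5) = 8 + 5 = 13)
M = 30 (M = 4 + 13*2 = 4 + 26 = 30)
M*5 = 30*5 = 150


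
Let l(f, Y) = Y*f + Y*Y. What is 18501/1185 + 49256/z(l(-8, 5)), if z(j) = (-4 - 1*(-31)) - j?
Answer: 9857567/8295 ≈ 1188.4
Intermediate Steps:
l(f, Y) = Y² + Y*f (l(f, Y) = Y*f + Y² = Y² + Y*f)
z(j) = 27 - j (z(j) = (-4 + 31) - j = 27 - j)
18501/1185 + 49256/z(l(-8, 5)) = 18501/1185 + 49256/(27 - 5*(5 - 8)) = 18501*(1/1185) + 49256/(27 - 5*(-3)) = 6167/395 + 49256/(27 - 1*(-15)) = 6167/395 + 49256/(27 + 15) = 6167/395 + 49256/42 = 6167/395 + 49256*(1/42) = 6167/395 + 24628/21 = 9857567/8295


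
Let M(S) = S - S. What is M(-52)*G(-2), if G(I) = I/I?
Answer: 0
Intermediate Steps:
M(S) = 0
G(I) = 1
M(-52)*G(-2) = 0*1 = 0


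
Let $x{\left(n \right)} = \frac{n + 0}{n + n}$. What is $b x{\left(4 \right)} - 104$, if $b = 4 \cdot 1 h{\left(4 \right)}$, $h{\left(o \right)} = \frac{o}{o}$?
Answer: $-102$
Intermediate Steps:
$h{\left(o \right)} = 1$
$b = 4$ ($b = 4 \cdot 1 \cdot 1 = 4 \cdot 1 = 4$)
$x{\left(n \right)} = \frac{1}{2}$ ($x{\left(n \right)} = \frac{n}{2 n} = n \frac{1}{2 n} = \frac{1}{2}$)
$b x{\left(4 \right)} - 104 = 4 \cdot \frac{1}{2} - 104 = 2 - 104 = -102$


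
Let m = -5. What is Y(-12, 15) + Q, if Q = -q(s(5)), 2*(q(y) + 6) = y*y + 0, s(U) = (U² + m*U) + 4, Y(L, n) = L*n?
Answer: -182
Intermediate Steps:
s(U) = 4 + U² - 5*U (s(U) = (U² - 5*U) + 4 = 4 + U² - 5*U)
q(y) = -6 + y²/2 (q(y) = -6 + (y*y + 0)/2 = -6 + (y² + 0)/2 = -6 + y²/2)
Q = -2 (Q = -(-6 + (4 + 5² - 5*5)²/2) = -(-6 + (4 + 25 - 25)²/2) = -(-6 + (½)*4²) = -(-6 + (½)*16) = -(-6 + 8) = -1*2 = -2)
Y(-12, 15) + Q = -12*15 - 2 = -180 - 2 = -182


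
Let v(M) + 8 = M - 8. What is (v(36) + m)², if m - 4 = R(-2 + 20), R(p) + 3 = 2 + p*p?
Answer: 120409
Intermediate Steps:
v(M) = -16 + M (v(M) = -8 + (M - 8) = -8 + (-8 + M) = -16 + M)
R(p) = -1 + p² (R(p) = -3 + (2 + p*p) = -3 + (2 + p²) = -1 + p²)
m = 327 (m = 4 + (-1 + (-2 + 20)²) = 4 + (-1 + 18²) = 4 + (-1 + 324) = 4 + 323 = 327)
(v(36) + m)² = ((-16 + 36) + 327)² = (20 + 327)² = 347² = 120409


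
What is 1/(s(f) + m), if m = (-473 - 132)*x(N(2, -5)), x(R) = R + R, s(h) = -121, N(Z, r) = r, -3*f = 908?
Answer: 1/5929 ≈ 0.00016866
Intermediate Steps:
f = -908/3 (f = -⅓*908 = -908/3 ≈ -302.67)
x(R) = 2*R
m = 6050 (m = (-473 - 132)*(2*(-5)) = -605*(-10) = 6050)
1/(s(f) + m) = 1/(-121 + 6050) = 1/5929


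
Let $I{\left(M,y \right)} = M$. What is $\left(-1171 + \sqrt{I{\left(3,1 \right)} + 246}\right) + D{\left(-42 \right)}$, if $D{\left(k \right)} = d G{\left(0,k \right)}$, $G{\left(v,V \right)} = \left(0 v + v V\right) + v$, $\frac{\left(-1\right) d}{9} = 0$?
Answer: $-1171 + \sqrt{249} \approx -1155.2$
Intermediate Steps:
$d = 0$ ($d = \left(-9\right) 0 = 0$)
$G{\left(v,V \right)} = v + V v$ ($G{\left(v,V \right)} = \left(0 + V v\right) + v = V v + v = v + V v$)
$D{\left(k \right)} = 0$ ($D{\left(k \right)} = 0 \cdot 0 \left(1 + k\right) = 0 \cdot 0 = 0$)
$\left(-1171 + \sqrt{I{\left(3,1 \right)} + 246}\right) + D{\left(-42 \right)} = \left(-1171 + \sqrt{3 + 246}\right) + 0 = \left(-1171 + \sqrt{249}\right) + 0 = -1171 + \sqrt{249}$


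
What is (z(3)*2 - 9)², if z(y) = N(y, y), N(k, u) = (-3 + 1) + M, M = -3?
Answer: 361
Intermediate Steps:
N(k, u) = -5 (N(k, u) = (-3 + 1) - 3 = -2 - 3 = -5)
z(y) = -5
(z(3)*2 - 9)² = (-5*2 - 9)² = (-10 - 9)² = (-19)² = 361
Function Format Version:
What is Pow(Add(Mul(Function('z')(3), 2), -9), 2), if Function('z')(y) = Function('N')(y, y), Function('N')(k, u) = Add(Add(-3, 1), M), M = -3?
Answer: 361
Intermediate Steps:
Function('N')(k, u) = -5 (Function('N')(k, u) = Add(Add(-3, 1), -3) = Add(-2, -3) = -5)
Function('z')(y) = -5
Pow(Add(Mul(Function('z')(3), 2), -9), 2) = Pow(Add(Mul(-5, 2), -9), 2) = Pow(Add(-10, -9), 2) = Pow(-19, 2) = 361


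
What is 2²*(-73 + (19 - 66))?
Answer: -480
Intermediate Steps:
2²*(-73 + (19 - 66)) = 4*(-73 - 47) = 4*(-120) = -480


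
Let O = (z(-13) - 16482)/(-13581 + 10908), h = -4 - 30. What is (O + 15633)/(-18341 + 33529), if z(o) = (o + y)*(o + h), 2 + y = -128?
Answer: 20898385/20298762 ≈ 1.0295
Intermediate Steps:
y = -130 (y = -2 - 128 = -130)
h = -34
z(o) = (-130 + o)*(-34 + o) (z(o) = (o - 130)*(o - 34) = (-130 + o)*(-34 + o))
O = 9761/2673 (O = ((4420 + (-13)² - 164*(-13)) - 16482)/(-13581 + 10908) = ((4420 + 169 + 2132) - 16482)/(-2673) = (6721 - 16482)*(-1/2673) = -9761*(-1/2673) = 9761/2673 ≈ 3.6517)
(O + 15633)/(-18341 + 33529) = (9761/2673 + 15633)/(-18341 + 33529) = (41796770/2673)/15188 = (41796770/2673)*(1/15188) = 20898385/20298762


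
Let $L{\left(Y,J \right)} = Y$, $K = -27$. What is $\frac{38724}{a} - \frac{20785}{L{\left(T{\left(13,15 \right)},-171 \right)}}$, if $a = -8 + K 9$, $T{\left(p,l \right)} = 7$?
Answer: $- \frac{5488103}{1757} \approx -3123.6$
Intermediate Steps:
$a = -251$ ($a = -8 - 243 = -251$)
$\frac{38724}{a} - \frac{20785}{L{\left(T{\left(13,15 \right)},-171 \right)}} = \frac{38724}{-251} - \frac{20785}{7} = 38724 \left(- \frac{1}{251}\right) - \frac{20785}{7} = - \frac{38724}{251} - \frac{20785}{7} = - \frac{5488103}{1757}$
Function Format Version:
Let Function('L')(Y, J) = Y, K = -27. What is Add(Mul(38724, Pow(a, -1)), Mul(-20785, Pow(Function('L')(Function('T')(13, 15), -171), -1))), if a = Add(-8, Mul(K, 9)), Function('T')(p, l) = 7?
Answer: Rational(-5488103, 1757) ≈ -3123.6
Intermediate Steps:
a = -251 (a = Add(-8, Mul(-27, 9)) = Add(-8, -243) = -251)
Add(Mul(38724, Pow(a, -1)), Mul(-20785, Pow(Function('L')(Function('T')(13, 15), -171), -1))) = Add(Mul(38724, Pow(-251, -1)), Mul(-20785, Pow(7, -1))) = Add(Mul(38724, Rational(-1, 251)), Mul(-20785, Rational(1, 7))) = Add(Rational(-38724, 251), Rational(-20785, 7)) = Rational(-5488103, 1757)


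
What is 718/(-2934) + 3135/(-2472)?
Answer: -1828831/1208808 ≈ -1.5129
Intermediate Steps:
718/(-2934) + 3135/(-2472) = 718*(-1/2934) + 3135*(-1/2472) = -359/1467 - 1045/824 = -1828831/1208808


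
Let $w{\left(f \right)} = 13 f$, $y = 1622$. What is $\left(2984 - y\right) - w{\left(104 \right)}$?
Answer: $10$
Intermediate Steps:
$\left(2984 - y\right) - w{\left(104 \right)} = \left(2984 - 1622\right) - 13 \cdot 104 = \left(2984 - 1622\right) - 1352 = 1362 - 1352 = 10$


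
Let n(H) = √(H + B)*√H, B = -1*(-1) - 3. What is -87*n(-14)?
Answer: 348*√14 ≈ 1302.1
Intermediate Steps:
B = -2 (B = 1 - 3 = -2)
n(H) = √H*√(-2 + H) (n(H) = √(H - 2)*√H = √(-2 + H)*√H = √H*√(-2 + H))
-87*n(-14) = -87*√(-14)*√(-2 - 14) = -87*I*√14*√(-16) = -87*I*√14*4*I = -(-348)*√14 = 348*√14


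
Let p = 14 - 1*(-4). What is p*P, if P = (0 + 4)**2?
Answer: 288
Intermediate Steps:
p = 18 (p = 14 + 4 = 18)
P = 16 (P = 4**2 = 16)
p*P = 18*16 = 288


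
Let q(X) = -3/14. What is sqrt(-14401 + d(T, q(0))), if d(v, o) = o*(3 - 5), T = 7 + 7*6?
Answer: 2*I*sqrt(176407)/7 ≈ 120.0*I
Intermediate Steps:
q(X) = -3/14 (q(X) = -3*1/14 = -3/14)
T = 49 (T = 7 + 42 = 49)
d(v, o) = -2*o (d(v, o) = o*(-2) = -2*o)
sqrt(-14401 + d(T, q(0))) = sqrt(-14401 - 2*(-3/14)) = sqrt(-14401 + 3/7) = sqrt(-100804/7) = 2*I*sqrt(176407)/7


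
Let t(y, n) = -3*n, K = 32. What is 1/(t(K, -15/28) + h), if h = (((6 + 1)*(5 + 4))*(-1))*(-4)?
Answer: 28/7101 ≈ 0.0039431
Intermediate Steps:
h = 252 (h = ((7*9)*(-1))*(-4) = (63*(-1))*(-4) = -63*(-4) = 252)
1/(t(K, -15/28) + h) = 1/(-(-45)/28 + 252) = 1/(-3*(-15/28) + 252) = 1/(45/28 + 252) = 1/(7101/28) = 28/7101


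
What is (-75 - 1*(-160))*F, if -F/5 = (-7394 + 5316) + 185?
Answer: 804525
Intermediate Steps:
F = 9465 (F = -5*((-7394 + 5316) + 185) = -5*(-2078 + 185) = -5*(-1893) = 9465)
(-75 - 1*(-160))*F = (-75 - 1*(-160))*9465 = (-75 + 160)*9465 = 85*9465 = 804525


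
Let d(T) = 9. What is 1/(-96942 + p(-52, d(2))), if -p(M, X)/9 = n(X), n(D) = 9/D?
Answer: -1/96951 ≈ -1.0314e-5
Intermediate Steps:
p(M, X) = -81/X
1/(-96942 + p(-52, d(2))) = 1/(-96942 - 81/9) = 1/(-96942 - 81*⅑) = 1/(-96942 - 9) = 1/(-96951) = -1/96951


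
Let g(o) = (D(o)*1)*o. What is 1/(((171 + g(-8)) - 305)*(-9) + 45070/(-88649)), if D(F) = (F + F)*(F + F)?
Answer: 88649/1740843992 ≈ 5.0923e-5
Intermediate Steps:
D(F) = 4*F² (D(F) = (2*F)*(2*F) = 4*F²)
g(o) = 4*o³ (g(o) = ((4*o²)*1)*o = (4*o²)*o = 4*o³)
1/(((171 + g(-8)) - 305)*(-9) + 45070/(-88649)) = 1/(((171 + 4*(-8)³) - 305)*(-9) + 45070/(-88649)) = 1/(((171 + 4*(-512)) - 305)*(-9) + 45070*(-1/88649)) = 1/(((171 - 2048) - 305)*(-9) - 45070/88649) = 1/((-1877 - 305)*(-9) - 45070/88649) = 1/(-2182*(-9) - 45070/88649) = 1/(19638 - 45070/88649) = 1/(1740843992/88649) = 88649/1740843992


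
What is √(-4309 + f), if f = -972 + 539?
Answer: I*√4742 ≈ 68.862*I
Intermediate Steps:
f = -433
√(-4309 + f) = √(-4309 - 433) = √(-4742) = I*√4742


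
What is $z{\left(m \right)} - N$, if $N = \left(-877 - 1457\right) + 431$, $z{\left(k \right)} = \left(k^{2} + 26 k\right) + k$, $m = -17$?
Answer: $1733$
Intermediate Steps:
$z{\left(k \right)} = k^{2} + 27 k$
$N = -1903$ ($N = -2334 + 431 = -1903$)
$z{\left(m \right)} - N = - 17 \left(27 - 17\right) - -1903 = \left(-17\right) 10 + 1903 = -170 + 1903 = 1733$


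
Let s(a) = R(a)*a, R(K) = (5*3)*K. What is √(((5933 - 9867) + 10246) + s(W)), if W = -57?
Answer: √55047 ≈ 234.62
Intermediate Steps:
R(K) = 15*K
s(a) = 15*a² (s(a) = (15*a)*a = 15*a²)
√(((5933 - 9867) + 10246) + s(W)) = √(((5933 - 9867) + 10246) + 15*(-57)²) = √((-3934 + 10246) + 15*3249) = √(6312 + 48735) = √55047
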